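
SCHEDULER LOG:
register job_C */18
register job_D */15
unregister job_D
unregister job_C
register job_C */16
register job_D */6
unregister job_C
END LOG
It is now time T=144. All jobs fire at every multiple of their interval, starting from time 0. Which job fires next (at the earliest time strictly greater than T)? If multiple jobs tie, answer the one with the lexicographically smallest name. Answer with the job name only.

Answer: job_D

Derivation:
Op 1: register job_C */18 -> active={job_C:*/18}
Op 2: register job_D */15 -> active={job_C:*/18, job_D:*/15}
Op 3: unregister job_D -> active={job_C:*/18}
Op 4: unregister job_C -> active={}
Op 5: register job_C */16 -> active={job_C:*/16}
Op 6: register job_D */6 -> active={job_C:*/16, job_D:*/6}
Op 7: unregister job_C -> active={job_D:*/6}
  job_D: interval 6, next fire after T=144 is 150
Earliest = 150, winner (lex tiebreak) = job_D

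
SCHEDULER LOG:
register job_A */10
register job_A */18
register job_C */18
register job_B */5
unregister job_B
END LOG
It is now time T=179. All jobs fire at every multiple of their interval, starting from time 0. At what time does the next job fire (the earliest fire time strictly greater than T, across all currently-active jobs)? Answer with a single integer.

Op 1: register job_A */10 -> active={job_A:*/10}
Op 2: register job_A */18 -> active={job_A:*/18}
Op 3: register job_C */18 -> active={job_A:*/18, job_C:*/18}
Op 4: register job_B */5 -> active={job_A:*/18, job_B:*/5, job_C:*/18}
Op 5: unregister job_B -> active={job_A:*/18, job_C:*/18}
  job_A: interval 18, next fire after T=179 is 180
  job_C: interval 18, next fire after T=179 is 180
Earliest fire time = 180 (job job_A)

Answer: 180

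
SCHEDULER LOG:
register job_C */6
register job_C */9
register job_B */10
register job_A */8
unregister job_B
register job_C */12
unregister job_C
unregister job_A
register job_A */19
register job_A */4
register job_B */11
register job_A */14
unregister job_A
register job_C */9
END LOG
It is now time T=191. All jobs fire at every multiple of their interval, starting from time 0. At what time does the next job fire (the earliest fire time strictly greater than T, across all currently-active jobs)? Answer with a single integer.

Answer: 198

Derivation:
Op 1: register job_C */6 -> active={job_C:*/6}
Op 2: register job_C */9 -> active={job_C:*/9}
Op 3: register job_B */10 -> active={job_B:*/10, job_C:*/9}
Op 4: register job_A */8 -> active={job_A:*/8, job_B:*/10, job_C:*/9}
Op 5: unregister job_B -> active={job_A:*/8, job_C:*/9}
Op 6: register job_C */12 -> active={job_A:*/8, job_C:*/12}
Op 7: unregister job_C -> active={job_A:*/8}
Op 8: unregister job_A -> active={}
Op 9: register job_A */19 -> active={job_A:*/19}
Op 10: register job_A */4 -> active={job_A:*/4}
Op 11: register job_B */11 -> active={job_A:*/4, job_B:*/11}
Op 12: register job_A */14 -> active={job_A:*/14, job_B:*/11}
Op 13: unregister job_A -> active={job_B:*/11}
Op 14: register job_C */9 -> active={job_B:*/11, job_C:*/9}
  job_B: interval 11, next fire after T=191 is 198
  job_C: interval 9, next fire after T=191 is 198
Earliest fire time = 198 (job job_B)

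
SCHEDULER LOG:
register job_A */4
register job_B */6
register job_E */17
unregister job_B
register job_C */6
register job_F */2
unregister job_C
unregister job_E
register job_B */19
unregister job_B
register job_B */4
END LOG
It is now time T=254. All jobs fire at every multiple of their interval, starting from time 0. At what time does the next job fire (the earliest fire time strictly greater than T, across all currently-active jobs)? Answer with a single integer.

Answer: 256

Derivation:
Op 1: register job_A */4 -> active={job_A:*/4}
Op 2: register job_B */6 -> active={job_A:*/4, job_B:*/6}
Op 3: register job_E */17 -> active={job_A:*/4, job_B:*/6, job_E:*/17}
Op 4: unregister job_B -> active={job_A:*/4, job_E:*/17}
Op 5: register job_C */6 -> active={job_A:*/4, job_C:*/6, job_E:*/17}
Op 6: register job_F */2 -> active={job_A:*/4, job_C:*/6, job_E:*/17, job_F:*/2}
Op 7: unregister job_C -> active={job_A:*/4, job_E:*/17, job_F:*/2}
Op 8: unregister job_E -> active={job_A:*/4, job_F:*/2}
Op 9: register job_B */19 -> active={job_A:*/4, job_B:*/19, job_F:*/2}
Op 10: unregister job_B -> active={job_A:*/4, job_F:*/2}
Op 11: register job_B */4 -> active={job_A:*/4, job_B:*/4, job_F:*/2}
  job_A: interval 4, next fire after T=254 is 256
  job_B: interval 4, next fire after T=254 is 256
  job_F: interval 2, next fire after T=254 is 256
Earliest fire time = 256 (job job_A)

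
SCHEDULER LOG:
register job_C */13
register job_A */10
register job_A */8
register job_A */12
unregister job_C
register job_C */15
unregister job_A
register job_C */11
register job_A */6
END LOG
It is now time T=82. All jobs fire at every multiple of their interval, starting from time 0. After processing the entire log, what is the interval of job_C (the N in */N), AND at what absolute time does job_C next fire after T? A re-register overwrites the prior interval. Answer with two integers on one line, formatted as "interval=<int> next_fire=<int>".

Answer: interval=11 next_fire=88

Derivation:
Op 1: register job_C */13 -> active={job_C:*/13}
Op 2: register job_A */10 -> active={job_A:*/10, job_C:*/13}
Op 3: register job_A */8 -> active={job_A:*/8, job_C:*/13}
Op 4: register job_A */12 -> active={job_A:*/12, job_C:*/13}
Op 5: unregister job_C -> active={job_A:*/12}
Op 6: register job_C */15 -> active={job_A:*/12, job_C:*/15}
Op 7: unregister job_A -> active={job_C:*/15}
Op 8: register job_C */11 -> active={job_C:*/11}
Op 9: register job_A */6 -> active={job_A:*/6, job_C:*/11}
Final interval of job_C = 11
Next fire of job_C after T=82: (82//11+1)*11 = 88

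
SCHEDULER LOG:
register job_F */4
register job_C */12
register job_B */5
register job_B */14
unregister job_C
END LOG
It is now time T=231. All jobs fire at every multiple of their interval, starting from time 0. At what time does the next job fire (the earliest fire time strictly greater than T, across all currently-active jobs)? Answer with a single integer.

Op 1: register job_F */4 -> active={job_F:*/4}
Op 2: register job_C */12 -> active={job_C:*/12, job_F:*/4}
Op 3: register job_B */5 -> active={job_B:*/5, job_C:*/12, job_F:*/4}
Op 4: register job_B */14 -> active={job_B:*/14, job_C:*/12, job_F:*/4}
Op 5: unregister job_C -> active={job_B:*/14, job_F:*/4}
  job_B: interval 14, next fire after T=231 is 238
  job_F: interval 4, next fire after T=231 is 232
Earliest fire time = 232 (job job_F)

Answer: 232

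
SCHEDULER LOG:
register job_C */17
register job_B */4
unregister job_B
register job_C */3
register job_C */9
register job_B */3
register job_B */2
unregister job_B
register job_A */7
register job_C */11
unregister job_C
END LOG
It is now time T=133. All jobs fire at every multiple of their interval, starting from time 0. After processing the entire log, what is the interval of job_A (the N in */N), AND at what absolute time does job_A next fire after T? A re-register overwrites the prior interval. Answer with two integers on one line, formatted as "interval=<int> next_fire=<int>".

Op 1: register job_C */17 -> active={job_C:*/17}
Op 2: register job_B */4 -> active={job_B:*/4, job_C:*/17}
Op 3: unregister job_B -> active={job_C:*/17}
Op 4: register job_C */3 -> active={job_C:*/3}
Op 5: register job_C */9 -> active={job_C:*/9}
Op 6: register job_B */3 -> active={job_B:*/3, job_C:*/9}
Op 7: register job_B */2 -> active={job_B:*/2, job_C:*/9}
Op 8: unregister job_B -> active={job_C:*/9}
Op 9: register job_A */7 -> active={job_A:*/7, job_C:*/9}
Op 10: register job_C */11 -> active={job_A:*/7, job_C:*/11}
Op 11: unregister job_C -> active={job_A:*/7}
Final interval of job_A = 7
Next fire of job_A after T=133: (133//7+1)*7 = 140

Answer: interval=7 next_fire=140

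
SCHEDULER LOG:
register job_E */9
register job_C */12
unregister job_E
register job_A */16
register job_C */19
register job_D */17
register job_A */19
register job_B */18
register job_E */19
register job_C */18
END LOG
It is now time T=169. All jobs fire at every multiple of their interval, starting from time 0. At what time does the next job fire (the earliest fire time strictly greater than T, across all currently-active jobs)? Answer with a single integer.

Op 1: register job_E */9 -> active={job_E:*/9}
Op 2: register job_C */12 -> active={job_C:*/12, job_E:*/9}
Op 3: unregister job_E -> active={job_C:*/12}
Op 4: register job_A */16 -> active={job_A:*/16, job_C:*/12}
Op 5: register job_C */19 -> active={job_A:*/16, job_C:*/19}
Op 6: register job_D */17 -> active={job_A:*/16, job_C:*/19, job_D:*/17}
Op 7: register job_A */19 -> active={job_A:*/19, job_C:*/19, job_D:*/17}
Op 8: register job_B */18 -> active={job_A:*/19, job_B:*/18, job_C:*/19, job_D:*/17}
Op 9: register job_E */19 -> active={job_A:*/19, job_B:*/18, job_C:*/19, job_D:*/17, job_E:*/19}
Op 10: register job_C */18 -> active={job_A:*/19, job_B:*/18, job_C:*/18, job_D:*/17, job_E:*/19}
  job_A: interval 19, next fire after T=169 is 171
  job_B: interval 18, next fire after T=169 is 180
  job_C: interval 18, next fire after T=169 is 180
  job_D: interval 17, next fire after T=169 is 170
  job_E: interval 19, next fire after T=169 is 171
Earliest fire time = 170 (job job_D)

Answer: 170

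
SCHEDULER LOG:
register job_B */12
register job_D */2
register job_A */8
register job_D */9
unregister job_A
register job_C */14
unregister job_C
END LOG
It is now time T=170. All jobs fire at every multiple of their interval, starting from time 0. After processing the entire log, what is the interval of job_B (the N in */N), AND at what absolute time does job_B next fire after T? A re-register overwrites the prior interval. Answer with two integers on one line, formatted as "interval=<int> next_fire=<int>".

Op 1: register job_B */12 -> active={job_B:*/12}
Op 2: register job_D */2 -> active={job_B:*/12, job_D:*/2}
Op 3: register job_A */8 -> active={job_A:*/8, job_B:*/12, job_D:*/2}
Op 4: register job_D */9 -> active={job_A:*/8, job_B:*/12, job_D:*/9}
Op 5: unregister job_A -> active={job_B:*/12, job_D:*/9}
Op 6: register job_C */14 -> active={job_B:*/12, job_C:*/14, job_D:*/9}
Op 7: unregister job_C -> active={job_B:*/12, job_D:*/9}
Final interval of job_B = 12
Next fire of job_B after T=170: (170//12+1)*12 = 180

Answer: interval=12 next_fire=180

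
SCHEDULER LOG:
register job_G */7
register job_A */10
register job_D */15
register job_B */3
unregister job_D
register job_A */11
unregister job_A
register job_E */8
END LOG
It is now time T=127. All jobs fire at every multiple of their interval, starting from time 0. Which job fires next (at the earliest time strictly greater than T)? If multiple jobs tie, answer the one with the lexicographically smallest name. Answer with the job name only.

Answer: job_E

Derivation:
Op 1: register job_G */7 -> active={job_G:*/7}
Op 2: register job_A */10 -> active={job_A:*/10, job_G:*/7}
Op 3: register job_D */15 -> active={job_A:*/10, job_D:*/15, job_G:*/7}
Op 4: register job_B */3 -> active={job_A:*/10, job_B:*/3, job_D:*/15, job_G:*/7}
Op 5: unregister job_D -> active={job_A:*/10, job_B:*/3, job_G:*/7}
Op 6: register job_A */11 -> active={job_A:*/11, job_B:*/3, job_G:*/7}
Op 7: unregister job_A -> active={job_B:*/3, job_G:*/7}
Op 8: register job_E */8 -> active={job_B:*/3, job_E:*/8, job_G:*/7}
  job_B: interval 3, next fire after T=127 is 129
  job_E: interval 8, next fire after T=127 is 128
  job_G: interval 7, next fire after T=127 is 133
Earliest = 128, winner (lex tiebreak) = job_E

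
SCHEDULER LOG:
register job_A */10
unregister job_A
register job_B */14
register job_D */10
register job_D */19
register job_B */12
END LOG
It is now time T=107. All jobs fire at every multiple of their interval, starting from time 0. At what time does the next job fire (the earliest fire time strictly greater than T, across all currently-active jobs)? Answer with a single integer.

Op 1: register job_A */10 -> active={job_A:*/10}
Op 2: unregister job_A -> active={}
Op 3: register job_B */14 -> active={job_B:*/14}
Op 4: register job_D */10 -> active={job_B:*/14, job_D:*/10}
Op 5: register job_D */19 -> active={job_B:*/14, job_D:*/19}
Op 6: register job_B */12 -> active={job_B:*/12, job_D:*/19}
  job_B: interval 12, next fire after T=107 is 108
  job_D: interval 19, next fire after T=107 is 114
Earliest fire time = 108 (job job_B)

Answer: 108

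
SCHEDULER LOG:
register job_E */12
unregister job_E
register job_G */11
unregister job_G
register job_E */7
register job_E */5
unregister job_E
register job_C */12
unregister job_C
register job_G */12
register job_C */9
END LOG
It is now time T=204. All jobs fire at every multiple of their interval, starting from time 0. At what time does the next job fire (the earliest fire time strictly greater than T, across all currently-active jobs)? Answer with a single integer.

Answer: 207

Derivation:
Op 1: register job_E */12 -> active={job_E:*/12}
Op 2: unregister job_E -> active={}
Op 3: register job_G */11 -> active={job_G:*/11}
Op 4: unregister job_G -> active={}
Op 5: register job_E */7 -> active={job_E:*/7}
Op 6: register job_E */5 -> active={job_E:*/5}
Op 7: unregister job_E -> active={}
Op 8: register job_C */12 -> active={job_C:*/12}
Op 9: unregister job_C -> active={}
Op 10: register job_G */12 -> active={job_G:*/12}
Op 11: register job_C */9 -> active={job_C:*/9, job_G:*/12}
  job_C: interval 9, next fire after T=204 is 207
  job_G: interval 12, next fire after T=204 is 216
Earliest fire time = 207 (job job_C)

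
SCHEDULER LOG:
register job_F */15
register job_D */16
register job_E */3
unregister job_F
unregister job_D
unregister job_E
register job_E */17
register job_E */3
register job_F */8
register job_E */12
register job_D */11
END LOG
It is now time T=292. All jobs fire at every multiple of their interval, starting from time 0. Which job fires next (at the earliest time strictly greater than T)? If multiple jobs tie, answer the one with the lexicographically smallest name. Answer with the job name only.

Answer: job_F

Derivation:
Op 1: register job_F */15 -> active={job_F:*/15}
Op 2: register job_D */16 -> active={job_D:*/16, job_F:*/15}
Op 3: register job_E */3 -> active={job_D:*/16, job_E:*/3, job_F:*/15}
Op 4: unregister job_F -> active={job_D:*/16, job_E:*/3}
Op 5: unregister job_D -> active={job_E:*/3}
Op 6: unregister job_E -> active={}
Op 7: register job_E */17 -> active={job_E:*/17}
Op 8: register job_E */3 -> active={job_E:*/3}
Op 9: register job_F */8 -> active={job_E:*/3, job_F:*/8}
Op 10: register job_E */12 -> active={job_E:*/12, job_F:*/8}
Op 11: register job_D */11 -> active={job_D:*/11, job_E:*/12, job_F:*/8}
  job_D: interval 11, next fire after T=292 is 297
  job_E: interval 12, next fire after T=292 is 300
  job_F: interval 8, next fire after T=292 is 296
Earliest = 296, winner (lex tiebreak) = job_F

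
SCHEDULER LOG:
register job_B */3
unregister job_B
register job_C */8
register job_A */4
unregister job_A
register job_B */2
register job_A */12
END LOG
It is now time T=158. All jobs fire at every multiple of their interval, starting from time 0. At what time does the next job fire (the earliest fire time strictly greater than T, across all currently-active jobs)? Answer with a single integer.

Op 1: register job_B */3 -> active={job_B:*/3}
Op 2: unregister job_B -> active={}
Op 3: register job_C */8 -> active={job_C:*/8}
Op 4: register job_A */4 -> active={job_A:*/4, job_C:*/8}
Op 5: unregister job_A -> active={job_C:*/8}
Op 6: register job_B */2 -> active={job_B:*/2, job_C:*/8}
Op 7: register job_A */12 -> active={job_A:*/12, job_B:*/2, job_C:*/8}
  job_A: interval 12, next fire after T=158 is 168
  job_B: interval 2, next fire after T=158 is 160
  job_C: interval 8, next fire after T=158 is 160
Earliest fire time = 160 (job job_B)

Answer: 160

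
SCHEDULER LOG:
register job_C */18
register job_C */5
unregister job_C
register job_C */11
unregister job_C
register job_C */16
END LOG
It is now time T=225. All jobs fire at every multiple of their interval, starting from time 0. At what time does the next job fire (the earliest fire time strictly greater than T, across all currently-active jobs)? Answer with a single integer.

Op 1: register job_C */18 -> active={job_C:*/18}
Op 2: register job_C */5 -> active={job_C:*/5}
Op 3: unregister job_C -> active={}
Op 4: register job_C */11 -> active={job_C:*/11}
Op 5: unregister job_C -> active={}
Op 6: register job_C */16 -> active={job_C:*/16}
  job_C: interval 16, next fire after T=225 is 240
Earliest fire time = 240 (job job_C)

Answer: 240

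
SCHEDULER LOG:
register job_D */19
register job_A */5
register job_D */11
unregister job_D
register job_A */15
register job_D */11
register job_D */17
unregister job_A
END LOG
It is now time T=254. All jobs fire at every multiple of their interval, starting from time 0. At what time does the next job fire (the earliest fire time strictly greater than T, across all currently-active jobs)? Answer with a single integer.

Op 1: register job_D */19 -> active={job_D:*/19}
Op 2: register job_A */5 -> active={job_A:*/5, job_D:*/19}
Op 3: register job_D */11 -> active={job_A:*/5, job_D:*/11}
Op 4: unregister job_D -> active={job_A:*/5}
Op 5: register job_A */15 -> active={job_A:*/15}
Op 6: register job_D */11 -> active={job_A:*/15, job_D:*/11}
Op 7: register job_D */17 -> active={job_A:*/15, job_D:*/17}
Op 8: unregister job_A -> active={job_D:*/17}
  job_D: interval 17, next fire after T=254 is 255
Earliest fire time = 255 (job job_D)

Answer: 255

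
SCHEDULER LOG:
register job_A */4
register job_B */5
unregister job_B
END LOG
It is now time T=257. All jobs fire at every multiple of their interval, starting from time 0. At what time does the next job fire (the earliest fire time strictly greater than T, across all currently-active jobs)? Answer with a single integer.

Op 1: register job_A */4 -> active={job_A:*/4}
Op 2: register job_B */5 -> active={job_A:*/4, job_B:*/5}
Op 3: unregister job_B -> active={job_A:*/4}
  job_A: interval 4, next fire after T=257 is 260
Earliest fire time = 260 (job job_A)

Answer: 260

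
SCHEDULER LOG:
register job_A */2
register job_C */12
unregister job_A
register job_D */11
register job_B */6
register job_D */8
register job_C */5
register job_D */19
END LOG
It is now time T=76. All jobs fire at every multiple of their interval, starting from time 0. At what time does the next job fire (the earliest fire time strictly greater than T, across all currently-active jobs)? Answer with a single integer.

Answer: 78

Derivation:
Op 1: register job_A */2 -> active={job_A:*/2}
Op 2: register job_C */12 -> active={job_A:*/2, job_C:*/12}
Op 3: unregister job_A -> active={job_C:*/12}
Op 4: register job_D */11 -> active={job_C:*/12, job_D:*/11}
Op 5: register job_B */6 -> active={job_B:*/6, job_C:*/12, job_D:*/11}
Op 6: register job_D */8 -> active={job_B:*/6, job_C:*/12, job_D:*/8}
Op 7: register job_C */5 -> active={job_B:*/6, job_C:*/5, job_D:*/8}
Op 8: register job_D */19 -> active={job_B:*/6, job_C:*/5, job_D:*/19}
  job_B: interval 6, next fire after T=76 is 78
  job_C: interval 5, next fire after T=76 is 80
  job_D: interval 19, next fire after T=76 is 95
Earliest fire time = 78 (job job_B)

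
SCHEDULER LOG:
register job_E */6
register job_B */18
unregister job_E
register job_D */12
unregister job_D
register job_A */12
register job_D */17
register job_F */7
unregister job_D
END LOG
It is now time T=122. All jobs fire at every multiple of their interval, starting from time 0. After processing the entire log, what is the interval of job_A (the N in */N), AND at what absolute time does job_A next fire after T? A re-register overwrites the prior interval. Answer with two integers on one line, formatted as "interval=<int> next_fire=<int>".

Answer: interval=12 next_fire=132

Derivation:
Op 1: register job_E */6 -> active={job_E:*/6}
Op 2: register job_B */18 -> active={job_B:*/18, job_E:*/6}
Op 3: unregister job_E -> active={job_B:*/18}
Op 4: register job_D */12 -> active={job_B:*/18, job_D:*/12}
Op 5: unregister job_D -> active={job_B:*/18}
Op 6: register job_A */12 -> active={job_A:*/12, job_B:*/18}
Op 7: register job_D */17 -> active={job_A:*/12, job_B:*/18, job_D:*/17}
Op 8: register job_F */7 -> active={job_A:*/12, job_B:*/18, job_D:*/17, job_F:*/7}
Op 9: unregister job_D -> active={job_A:*/12, job_B:*/18, job_F:*/7}
Final interval of job_A = 12
Next fire of job_A after T=122: (122//12+1)*12 = 132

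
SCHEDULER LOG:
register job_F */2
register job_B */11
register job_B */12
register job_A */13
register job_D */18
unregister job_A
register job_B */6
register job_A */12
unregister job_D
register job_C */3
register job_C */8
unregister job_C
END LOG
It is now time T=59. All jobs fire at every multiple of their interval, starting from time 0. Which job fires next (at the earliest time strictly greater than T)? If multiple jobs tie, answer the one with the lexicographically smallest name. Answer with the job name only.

Answer: job_A

Derivation:
Op 1: register job_F */2 -> active={job_F:*/2}
Op 2: register job_B */11 -> active={job_B:*/11, job_F:*/2}
Op 3: register job_B */12 -> active={job_B:*/12, job_F:*/2}
Op 4: register job_A */13 -> active={job_A:*/13, job_B:*/12, job_F:*/2}
Op 5: register job_D */18 -> active={job_A:*/13, job_B:*/12, job_D:*/18, job_F:*/2}
Op 6: unregister job_A -> active={job_B:*/12, job_D:*/18, job_F:*/2}
Op 7: register job_B */6 -> active={job_B:*/6, job_D:*/18, job_F:*/2}
Op 8: register job_A */12 -> active={job_A:*/12, job_B:*/6, job_D:*/18, job_F:*/2}
Op 9: unregister job_D -> active={job_A:*/12, job_B:*/6, job_F:*/2}
Op 10: register job_C */3 -> active={job_A:*/12, job_B:*/6, job_C:*/3, job_F:*/2}
Op 11: register job_C */8 -> active={job_A:*/12, job_B:*/6, job_C:*/8, job_F:*/2}
Op 12: unregister job_C -> active={job_A:*/12, job_B:*/6, job_F:*/2}
  job_A: interval 12, next fire after T=59 is 60
  job_B: interval 6, next fire after T=59 is 60
  job_F: interval 2, next fire after T=59 is 60
Earliest = 60, winner (lex tiebreak) = job_A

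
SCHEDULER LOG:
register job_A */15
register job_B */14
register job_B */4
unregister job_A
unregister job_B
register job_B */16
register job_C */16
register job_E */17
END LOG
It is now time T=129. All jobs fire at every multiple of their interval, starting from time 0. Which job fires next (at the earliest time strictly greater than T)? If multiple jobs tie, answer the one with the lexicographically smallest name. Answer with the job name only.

Op 1: register job_A */15 -> active={job_A:*/15}
Op 2: register job_B */14 -> active={job_A:*/15, job_B:*/14}
Op 3: register job_B */4 -> active={job_A:*/15, job_B:*/4}
Op 4: unregister job_A -> active={job_B:*/4}
Op 5: unregister job_B -> active={}
Op 6: register job_B */16 -> active={job_B:*/16}
Op 7: register job_C */16 -> active={job_B:*/16, job_C:*/16}
Op 8: register job_E */17 -> active={job_B:*/16, job_C:*/16, job_E:*/17}
  job_B: interval 16, next fire after T=129 is 144
  job_C: interval 16, next fire after T=129 is 144
  job_E: interval 17, next fire after T=129 is 136
Earliest = 136, winner (lex tiebreak) = job_E

Answer: job_E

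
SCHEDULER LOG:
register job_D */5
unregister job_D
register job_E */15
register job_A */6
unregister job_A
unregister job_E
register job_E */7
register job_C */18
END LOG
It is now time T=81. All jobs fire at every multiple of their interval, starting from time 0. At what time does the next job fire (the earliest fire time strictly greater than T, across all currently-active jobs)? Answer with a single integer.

Op 1: register job_D */5 -> active={job_D:*/5}
Op 2: unregister job_D -> active={}
Op 3: register job_E */15 -> active={job_E:*/15}
Op 4: register job_A */6 -> active={job_A:*/6, job_E:*/15}
Op 5: unregister job_A -> active={job_E:*/15}
Op 6: unregister job_E -> active={}
Op 7: register job_E */7 -> active={job_E:*/7}
Op 8: register job_C */18 -> active={job_C:*/18, job_E:*/7}
  job_C: interval 18, next fire after T=81 is 90
  job_E: interval 7, next fire after T=81 is 84
Earliest fire time = 84 (job job_E)

Answer: 84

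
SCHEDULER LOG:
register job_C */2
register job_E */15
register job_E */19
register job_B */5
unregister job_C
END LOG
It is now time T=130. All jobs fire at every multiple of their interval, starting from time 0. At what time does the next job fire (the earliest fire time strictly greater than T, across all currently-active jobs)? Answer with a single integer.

Answer: 133

Derivation:
Op 1: register job_C */2 -> active={job_C:*/2}
Op 2: register job_E */15 -> active={job_C:*/2, job_E:*/15}
Op 3: register job_E */19 -> active={job_C:*/2, job_E:*/19}
Op 4: register job_B */5 -> active={job_B:*/5, job_C:*/2, job_E:*/19}
Op 5: unregister job_C -> active={job_B:*/5, job_E:*/19}
  job_B: interval 5, next fire after T=130 is 135
  job_E: interval 19, next fire after T=130 is 133
Earliest fire time = 133 (job job_E)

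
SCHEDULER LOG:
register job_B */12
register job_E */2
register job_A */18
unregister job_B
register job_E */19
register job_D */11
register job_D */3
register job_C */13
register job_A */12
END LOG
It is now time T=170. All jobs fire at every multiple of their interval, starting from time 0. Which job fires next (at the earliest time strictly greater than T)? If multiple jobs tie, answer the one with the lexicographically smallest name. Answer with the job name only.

Answer: job_D

Derivation:
Op 1: register job_B */12 -> active={job_B:*/12}
Op 2: register job_E */2 -> active={job_B:*/12, job_E:*/2}
Op 3: register job_A */18 -> active={job_A:*/18, job_B:*/12, job_E:*/2}
Op 4: unregister job_B -> active={job_A:*/18, job_E:*/2}
Op 5: register job_E */19 -> active={job_A:*/18, job_E:*/19}
Op 6: register job_D */11 -> active={job_A:*/18, job_D:*/11, job_E:*/19}
Op 7: register job_D */3 -> active={job_A:*/18, job_D:*/3, job_E:*/19}
Op 8: register job_C */13 -> active={job_A:*/18, job_C:*/13, job_D:*/3, job_E:*/19}
Op 9: register job_A */12 -> active={job_A:*/12, job_C:*/13, job_D:*/3, job_E:*/19}
  job_A: interval 12, next fire after T=170 is 180
  job_C: interval 13, next fire after T=170 is 182
  job_D: interval 3, next fire after T=170 is 171
  job_E: interval 19, next fire after T=170 is 171
Earliest = 171, winner (lex tiebreak) = job_D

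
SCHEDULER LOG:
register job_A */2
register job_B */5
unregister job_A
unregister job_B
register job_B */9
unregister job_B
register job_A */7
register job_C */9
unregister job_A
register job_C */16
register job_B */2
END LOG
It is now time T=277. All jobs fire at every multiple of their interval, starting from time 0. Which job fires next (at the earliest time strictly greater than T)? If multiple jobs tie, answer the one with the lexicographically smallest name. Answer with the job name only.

Answer: job_B

Derivation:
Op 1: register job_A */2 -> active={job_A:*/2}
Op 2: register job_B */5 -> active={job_A:*/2, job_B:*/5}
Op 3: unregister job_A -> active={job_B:*/5}
Op 4: unregister job_B -> active={}
Op 5: register job_B */9 -> active={job_B:*/9}
Op 6: unregister job_B -> active={}
Op 7: register job_A */7 -> active={job_A:*/7}
Op 8: register job_C */9 -> active={job_A:*/7, job_C:*/9}
Op 9: unregister job_A -> active={job_C:*/9}
Op 10: register job_C */16 -> active={job_C:*/16}
Op 11: register job_B */2 -> active={job_B:*/2, job_C:*/16}
  job_B: interval 2, next fire after T=277 is 278
  job_C: interval 16, next fire after T=277 is 288
Earliest = 278, winner (lex tiebreak) = job_B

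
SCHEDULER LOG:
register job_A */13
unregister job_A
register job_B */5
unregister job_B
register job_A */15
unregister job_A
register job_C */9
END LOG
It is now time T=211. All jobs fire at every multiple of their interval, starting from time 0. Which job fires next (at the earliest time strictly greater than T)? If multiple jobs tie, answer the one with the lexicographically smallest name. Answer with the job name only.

Answer: job_C

Derivation:
Op 1: register job_A */13 -> active={job_A:*/13}
Op 2: unregister job_A -> active={}
Op 3: register job_B */5 -> active={job_B:*/5}
Op 4: unregister job_B -> active={}
Op 5: register job_A */15 -> active={job_A:*/15}
Op 6: unregister job_A -> active={}
Op 7: register job_C */9 -> active={job_C:*/9}
  job_C: interval 9, next fire after T=211 is 216
Earliest = 216, winner (lex tiebreak) = job_C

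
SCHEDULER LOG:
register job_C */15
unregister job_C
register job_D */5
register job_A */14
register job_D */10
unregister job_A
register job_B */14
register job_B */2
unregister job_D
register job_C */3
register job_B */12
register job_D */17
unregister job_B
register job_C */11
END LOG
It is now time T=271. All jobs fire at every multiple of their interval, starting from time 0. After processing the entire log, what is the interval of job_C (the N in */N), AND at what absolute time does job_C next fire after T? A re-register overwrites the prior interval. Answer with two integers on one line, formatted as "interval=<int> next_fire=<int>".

Answer: interval=11 next_fire=275

Derivation:
Op 1: register job_C */15 -> active={job_C:*/15}
Op 2: unregister job_C -> active={}
Op 3: register job_D */5 -> active={job_D:*/5}
Op 4: register job_A */14 -> active={job_A:*/14, job_D:*/5}
Op 5: register job_D */10 -> active={job_A:*/14, job_D:*/10}
Op 6: unregister job_A -> active={job_D:*/10}
Op 7: register job_B */14 -> active={job_B:*/14, job_D:*/10}
Op 8: register job_B */2 -> active={job_B:*/2, job_D:*/10}
Op 9: unregister job_D -> active={job_B:*/2}
Op 10: register job_C */3 -> active={job_B:*/2, job_C:*/3}
Op 11: register job_B */12 -> active={job_B:*/12, job_C:*/3}
Op 12: register job_D */17 -> active={job_B:*/12, job_C:*/3, job_D:*/17}
Op 13: unregister job_B -> active={job_C:*/3, job_D:*/17}
Op 14: register job_C */11 -> active={job_C:*/11, job_D:*/17}
Final interval of job_C = 11
Next fire of job_C after T=271: (271//11+1)*11 = 275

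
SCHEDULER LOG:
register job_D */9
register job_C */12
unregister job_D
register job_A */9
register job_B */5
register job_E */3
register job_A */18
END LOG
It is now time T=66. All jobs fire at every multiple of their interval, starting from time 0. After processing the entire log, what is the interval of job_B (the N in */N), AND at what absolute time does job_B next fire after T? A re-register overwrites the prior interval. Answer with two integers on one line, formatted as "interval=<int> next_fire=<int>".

Op 1: register job_D */9 -> active={job_D:*/9}
Op 2: register job_C */12 -> active={job_C:*/12, job_D:*/9}
Op 3: unregister job_D -> active={job_C:*/12}
Op 4: register job_A */9 -> active={job_A:*/9, job_C:*/12}
Op 5: register job_B */5 -> active={job_A:*/9, job_B:*/5, job_C:*/12}
Op 6: register job_E */3 -> active={job_A:*/9, job_B:*/5, job_C:*/12, job_E:*/3}
Op 7: register job_A */18 -> active={job_A:*/18, job_B:*/5, job_C:*/12, job_E:*/3}
Final interval of job_B = 5
Next fire of job_B after T=66: (66//5+1)*5 = 70

Answer: interval=5 next_fire=70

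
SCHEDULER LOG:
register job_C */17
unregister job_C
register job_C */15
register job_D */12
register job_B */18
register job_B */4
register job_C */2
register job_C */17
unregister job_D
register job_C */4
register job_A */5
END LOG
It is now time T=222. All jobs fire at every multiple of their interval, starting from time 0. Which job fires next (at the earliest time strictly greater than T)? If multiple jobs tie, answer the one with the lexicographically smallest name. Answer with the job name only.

Op 1: register job_C */17 -> active={job_C:*/17}
Op 2: unregister job_C -> active={}
Op 3: register job_C */15 -> active={job_C:*/15}
Op 4: register job_D */12 -> active={job_C:*/15, job_D:*/12}
Op 5: register job_B */18 -> active={job_B:*/18, job_C:*/15, job_D:*/12}
Op 6: register job_B */4 -> active={job_B:*/4, job_C:*/15, job_D:*/12}
Op 7: register job_C */2 -> active={job_B:*/4, job_C:*/2, job_D:*/12}
Op 8: register job_C */17 -> active={job_B:*/4, job_C:*/17, job_D:*/12}
Op 9: unregister job_D -> active={job_B:*/4, job_C:*/17}
Op 10: register job_C */4 -> active={job_B:*/4, job_C:*/4}
Op 11: register job_A */5 -> active={job_A:*/5, job_B:*/4, job_C:*/4}
  job_A: interval 5, next fire after T=222 is 225
  job_B: interval 4, next fire after T=222 is 224
  job_C: interval 4, next fire after T=222 is 224
Earliest = 224, winner (lex tiebreak) = job_B

Answer: job_B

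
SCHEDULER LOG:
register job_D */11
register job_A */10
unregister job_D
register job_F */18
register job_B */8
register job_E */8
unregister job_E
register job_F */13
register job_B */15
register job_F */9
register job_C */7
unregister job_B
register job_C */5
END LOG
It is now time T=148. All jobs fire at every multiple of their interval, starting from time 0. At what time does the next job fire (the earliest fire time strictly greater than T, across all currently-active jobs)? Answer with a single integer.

Answer: 150

Derivation:
Op 1: register job_D */11 -> active={job_D:*/11}
Op 2: register job_A */10 -> active={job_A:*/10, job_D:*/11}
Op 3: unregister job_D -> active={job_A:*/10}
Op 4: register job_F */18 -> active={job_A:*/10, job_F:*/18}
Op 5: register job_B */8 -> active={job_A:*/10, job_B:*/8, job_F:*/18}
Op 6: register job_E */8 -> active={job_A:*/10, job_B:*/8, job_E:*/8, job_F:*/18}
Op 7: unregister job_E -> active={job_A:*/10, job_B:*/8, job_F:*/18}
Op 8: register job_F */13 -> active={job_A:*/10, job_B:*/8, job_F:*/13}
Op 9: register job_B */15 -> active={job_A:*/10, job_B:*/15, job_F:*/13}
Op 10: register job_F */9 -> active={job_A:*/10, job_B:*/15, job_F:*/9}
Op 11: register job_C */7 -> active={job_A:*/10, job_B:*/15, job_C:*/7, job_F:*/9}
Op 12: unregister job_B -> active={job_A:*/10, job_C:*/7, job_F:*/9}
Op 13: register job_C */5 -> active={job_A:*/10, job_C:*/5, job_F:*/9}
  job_A: interval 10, next fire after T=148 is 150
  job_C: interval 5, next fire after T=148 is 150
  job_F: interval 9, next fire after T=148 is 153
Earliest fire time = 150 (job job_A)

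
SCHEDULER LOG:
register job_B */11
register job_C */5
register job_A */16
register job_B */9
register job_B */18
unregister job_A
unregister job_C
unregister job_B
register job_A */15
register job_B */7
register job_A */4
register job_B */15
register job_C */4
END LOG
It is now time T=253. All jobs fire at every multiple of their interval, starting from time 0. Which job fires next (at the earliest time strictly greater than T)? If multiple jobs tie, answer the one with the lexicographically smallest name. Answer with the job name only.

Answer: job_B

Derivation:
Op 1: register job_B */11 -> active={job_B:*/11}
Op 2: register job_C */5 -> active={job_B:*/11, job_C:*/5}
Op 3: register job_A */16 -> active={job_A:*/16, job_B:*/11, job_C:*/5}
Op 4: register job_B */9 -> active={job_A:*/16, job_B:*/9, job_C:*/5}
Op 5: register job_B */18 -> active={job_A:*/16, job_B:*/18, job_C:*/5}
Op 6: unregister job_A -> active={job_B:*/18, job_C:*/5}
Op 7: unregister job_C -> active={job_B:*/18}
Op 8: unregister job_B -> active={}
Op 9: register job_A */15 -> active={job_A:*/15}
Op 10: register job_B */7 -> active={job_A:*/15, job_B:*/7}
Op 11: register job_A */4 -> active={job_A:*/4, job_B:*/7}
Op 12: register job_B */15 -> active={job_A:*/4, job_B:*/15}
Op 13: register job_C */4 -> active={job_A:*/4, job_B:*/15, job_C:*/4}
  job_A: interval 4, next fire after T=253 is 256
  job_B: interval 15, next fire after T=253 is 255
  job_C: interval 4, next fire after T=253 is 256
Earliest = 255, winner (lex tiebreak) = job_B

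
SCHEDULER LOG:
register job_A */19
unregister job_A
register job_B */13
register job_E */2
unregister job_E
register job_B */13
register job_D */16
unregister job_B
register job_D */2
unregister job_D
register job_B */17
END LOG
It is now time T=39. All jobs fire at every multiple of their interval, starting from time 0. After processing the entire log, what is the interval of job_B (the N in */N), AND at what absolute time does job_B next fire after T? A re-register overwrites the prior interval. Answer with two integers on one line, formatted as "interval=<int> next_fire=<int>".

Answer: interval=17 next_fire=51

Derivation:
Op 1: register job_A */19 -> active={job_A:*/19}
Op 2: unregister job_A -> active={}
Op 3: register job_B */13 -> active={job_B:*/13}
Op 4: register job_E */2 -> active={job_B:*/13, job_E:*/2}
Op 5: unregister job_E -> active={job_B:*/13}
Op 6: register job_B */13 -> active={job_B:*/13}
Op 7: register job_D */16 -> active={job_B:*/13, job_D:*/16}
Op 8: unregister job_B -> active={job_D:*/16}
Op 9: register job_D */2 -> active={job_D:*/2}
Op 10: unregister job_D -> active={}
Op 11: register job_B */17 -> active={job_B:*/17}
Final interval of job_B = 17
Next fire of job_B after T=39: (39//17+1)*17 = 51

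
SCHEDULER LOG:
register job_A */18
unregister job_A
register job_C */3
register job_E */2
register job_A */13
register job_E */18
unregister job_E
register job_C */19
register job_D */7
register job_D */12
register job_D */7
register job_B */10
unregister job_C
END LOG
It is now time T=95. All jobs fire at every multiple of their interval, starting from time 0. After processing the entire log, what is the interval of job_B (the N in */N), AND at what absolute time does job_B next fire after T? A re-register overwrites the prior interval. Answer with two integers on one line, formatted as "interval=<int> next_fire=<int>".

Answer: interval=10 next_fire=100

Derivation:
Op 1: register job_A */18 -> active={job_A:*/18}
Op 2: unregister job_A -> active={}
Op 3: register job_C */3 -> active={job_C:*/3}
Op 4: register job_E */2 -> active={job_C:*/3, job_E:*/2}
Op 5: register job_A */13 -> active={job_A:*/13, job_C:*/3, job_E:*/2}
Op 6: register job_E */18 -> active={job_A:*/13, job_C:*/3, job_E:*/18}
Op 7: unregister job_E -> active={job_A:*/13, job_C:*/3}
Op 8: register job_C */19 -> active={job_A:*/13, job_C:*/19}
Op 9: register job_D */7 -> active={job_A:*/13, job_C:*/19, job_D:*/7}
Op 10: register job_D */12 -> active={job_A:*/13, job_C:*/19, job_D:*/12}
Op 11: register job_D */7 -> active={job_A:*/13, job_C:*/19, job_D:*/7}
Op 12: register job_B */10 -> active={job_A:*/13, job_B:*/10, job_C:*/19, job_D:*/7}
Op 13: unregister job_C -> active={job_A:*/13, job_B:*/10, job_D:*/7}
Final interval of job_B = 10
Next fire of job_B after T=95: (95//10+1)*10 = 100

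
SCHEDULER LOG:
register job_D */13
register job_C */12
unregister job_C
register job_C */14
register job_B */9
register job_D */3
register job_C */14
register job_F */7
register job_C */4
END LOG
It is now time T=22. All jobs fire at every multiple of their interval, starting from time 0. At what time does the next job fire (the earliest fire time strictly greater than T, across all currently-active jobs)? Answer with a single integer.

Answer: 24

Derivation:
Op 1: register job_D */13 -> active={job_D:*/13}
Op 2: register job_C */12 -> active={job_C:*/12, job_D:*/13}
Op 3: unregister job_C -> active={job_D:*/13}
Op 4: register job_C */14 -> active={job_C:*/14, job_D:*/13}
Op 5: register job_B */9 -> active={job_B:*/9, job_C:*/14, job_D:*/13}
Op 6: register job_D */3 -> active={job_B:*/9, job_C:*/14, job_D:*/3}
Op 7: register job_C */14 -> active={job_B:*/9, job_C:*/14, job_D:*/3}
Op 8: register job_F */7 -> active={job_B:*/9, job_C:*/14, job_D:*/3, job_F:*/7}
Op 9: register job_C */4 -> active={job_B:*/9, job_C:*/4, job_D:*/3, job_F:*/7}
  job_B: interval 9, next fire after T=22 is 27
  job_C: interval 4, next fire after T=22 is 24
  job_D: interval 3, next fire after T=22 is 24
  job_F: interval 7, next fire after T=22 is 28
Earliest fire time = 24 (job job_C)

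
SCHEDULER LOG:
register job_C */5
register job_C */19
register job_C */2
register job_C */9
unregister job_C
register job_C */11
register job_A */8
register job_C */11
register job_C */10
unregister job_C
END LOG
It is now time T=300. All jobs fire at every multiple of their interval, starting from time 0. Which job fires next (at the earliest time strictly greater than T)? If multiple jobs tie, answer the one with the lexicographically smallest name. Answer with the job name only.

Answer: job_A

Derivation:
Op 1: register job_C */5 -> active={job_C:*/5}
Op 2: register job_C */19 -> active={job_C:*/19}
Op 3: register job_C */2 -> active={job_C:*/2}
Op 4: register job_C */9 -> active={job_C:*/9}
Op 5: unregister job_C -> active={}
Op 6: register job_C */11 -> active={job_C:*/11}
Op 7: register job_A */8 -> active={job_A:*/8, job_C:*/11}
Op 8: register job_C */11 -> active={job_A:*/8, job_C:*/11}
Op 9: register job_C */10 -> active={job_A:*/8, job_C:*/10}
Op 10: unregister job_C -> active={job_A:*/8}
  job_A: interval 8, next fire after T=300 is 304
Earliest = 304, winner (lex tiebreak) = job_A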